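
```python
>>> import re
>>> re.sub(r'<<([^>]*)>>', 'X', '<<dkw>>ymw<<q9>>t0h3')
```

'XymwXt0h3'

Each match is replaced by 'X'.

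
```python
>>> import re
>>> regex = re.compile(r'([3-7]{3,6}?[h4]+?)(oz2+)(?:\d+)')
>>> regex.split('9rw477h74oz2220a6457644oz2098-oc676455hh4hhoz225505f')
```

This matches 3 to 6 of a character in [3-7] (lazy), then one or more of one of [h4] (lazy) (captured); then the literal 'oz', then one or more of the literal '2' (captured); then one or more of a digit (non-capturing group).
Matches to split on: at [16:29] → '6457644oz2098'; at [32:51] → '676455hh4hhoz225505'.
`re.split` interleaves the captured-group text with the surrounding fragments.

['9rw477h74oz2220a', '6457644', 'oz2', '-oc', '676455hh4hh', 'oz22', 'f']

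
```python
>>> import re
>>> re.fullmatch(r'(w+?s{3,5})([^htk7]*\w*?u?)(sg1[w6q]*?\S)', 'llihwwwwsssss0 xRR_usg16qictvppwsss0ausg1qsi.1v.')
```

None

`re.fullmatch` requires the pattern to consume the entire string.
Here the string isn't matched end-to-end, so the call returns None.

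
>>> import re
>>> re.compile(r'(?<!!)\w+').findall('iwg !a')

['iwg']

A negative assertion filters positions out without eating any characters.
Scanning left to right: at [0:3] → 'iwg'.
`findall` yields the raw match text (1 of them) because the pattern has no groups.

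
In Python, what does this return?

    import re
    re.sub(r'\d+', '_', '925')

'_'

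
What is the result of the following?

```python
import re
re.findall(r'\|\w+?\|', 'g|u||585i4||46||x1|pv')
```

['|u|', '|585i4|', '|46|', '|x1|']

Walking the string: at [1:4] → '|u|'; at [4:11] → '|585i4|'; at [11:15] → '|46|'; at [15:19] → '|x1|'.
Since nothing is captured, `findall` lists the 4 matched substrings directly.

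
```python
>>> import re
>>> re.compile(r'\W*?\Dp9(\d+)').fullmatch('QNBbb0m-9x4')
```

This matches zero or more of a non-word character (lazy), then a non-digit, then the literal 'p9'; then one or more of a digit (captured).
`re.fullmatch` requires the pattern to consume the entire string.
Here the pattern can't cover the whole string, so the call returns None.

None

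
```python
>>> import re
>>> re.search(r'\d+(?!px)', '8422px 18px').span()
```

Because the assertion is negative and zero-width, positions next to the forbidden text are skipped.
`search` walks the string left to right and returns the first match it finds.
The match spans [0:3] → '842'.

(0, 3)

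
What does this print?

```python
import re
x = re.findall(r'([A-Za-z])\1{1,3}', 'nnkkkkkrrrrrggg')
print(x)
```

The backreference `\1` re-matches whatever the first group consumed, character for character.
One capturing group, so `findall` returns just the captured substring from each match — 4 in all.

['n', 'k', 'r', 'g']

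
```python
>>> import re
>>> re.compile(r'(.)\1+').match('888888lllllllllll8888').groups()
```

The match spans [0:6] → '888888'.
Captured: group 1 = '8'.

('8',)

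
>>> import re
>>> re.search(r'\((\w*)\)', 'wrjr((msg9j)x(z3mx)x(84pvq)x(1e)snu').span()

The match spans [5:12] → '(msg9j)'.

(5, 12)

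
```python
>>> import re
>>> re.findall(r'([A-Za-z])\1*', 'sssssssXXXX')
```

A backreference is literal: `\1` must see the identical characters the first group matched.
Scanning left to right: at [0:7] match 'sssssss', group 1 = 's'; at [7:11] match 'XXXX', group 1 = 'X'.
`findall` collects group 1 from each match (2 total).

['s', 'X']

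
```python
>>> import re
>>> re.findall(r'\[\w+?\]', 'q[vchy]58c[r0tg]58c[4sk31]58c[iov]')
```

['[vchy]', '[r0tg]', '[4sk31]', '[iov]']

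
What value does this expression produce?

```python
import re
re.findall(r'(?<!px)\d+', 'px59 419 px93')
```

['9', '419', '3']

A negative assertion filters positions out without eating any characters.
Scanning left to right: at [3:4] → '9'; at [5:8] → '419'; at [12:13] → '3'.
With no groups in the pattern, `findall` gives back each whole match — 3 here.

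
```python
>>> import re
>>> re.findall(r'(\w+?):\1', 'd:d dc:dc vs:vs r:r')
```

['d', 'dc', 'vs', 'r']

A backreference is literal: `\1` must see the identical characters the first group matched.
Scanning left to right: at [0:3] match 'd:d', group 1 = 'd'; at [4:9] match 'dc:dc', group 1 = 'dc'; at [10:15] match 'vs:vs', group 1 = 'vs'; at [16:19] match 'r:r', group 1 = 'r'.
`findall` collects group 1 from each match (4 total).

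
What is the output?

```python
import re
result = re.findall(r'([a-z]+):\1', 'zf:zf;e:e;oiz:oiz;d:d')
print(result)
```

['zf', 'e', 'oiz', 'd']

After group 1 captures some text, `\1` only succeeds where that same text appears again.
Matches: at [0:5] match 'zf:zf', group 1 = 'zf'; at [6:9] match 'e:e', group 1 = 'e'; at [10:17] match 'oiz:oiz', group 1 = 'oiz'; at [18:21] match 'd:d', group 1 = 'd'.
With a single group, `findall` returns only what that group captured — 4 items.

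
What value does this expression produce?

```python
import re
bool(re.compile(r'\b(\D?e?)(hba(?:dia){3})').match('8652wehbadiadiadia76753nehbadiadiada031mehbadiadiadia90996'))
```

False

The pattern matches a word boundary (`\b`, zero-width); then optionally a non-digit, then optionally a literal 'e' (captured); then the literal 'hba', then the literal 'dia' repeated 3 times (captured).
With `match`, the pattern is implicitly anchored at the beginning.
Here position 0 doesn't satisfy it, so the call returns None, and `bool(None)` is False.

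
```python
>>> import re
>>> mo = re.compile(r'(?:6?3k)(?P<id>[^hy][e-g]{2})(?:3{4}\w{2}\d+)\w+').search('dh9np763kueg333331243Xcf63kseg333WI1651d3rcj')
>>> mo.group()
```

This matches optionally the literal '6', then the literal '3k' (non-capturing group); then any character except [hy], then exactly 2 of a character in [e-g] (captured as 'id'); then exactly 4 of a literal '3', then exactly 2 of a word character, then one or more of a digit (non-capturing group); then one or more of a word character.
`re.search` scans for the first position where the pattern succeeds.
The match spans [6:44] → '63kueg333331243Xcf63kseg333WI1651d3rcj'.
Captured: group 1 = 'ueg'.

'63kueg333331243Xcf63kseg333WI1651d3rcj'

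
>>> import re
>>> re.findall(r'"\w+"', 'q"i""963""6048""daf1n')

['"i"', '"963"', '"6048"']

With no groups in the pattern, `findall` gives back each whole match — 3 here.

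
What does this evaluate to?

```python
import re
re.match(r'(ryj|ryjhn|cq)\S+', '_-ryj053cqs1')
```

None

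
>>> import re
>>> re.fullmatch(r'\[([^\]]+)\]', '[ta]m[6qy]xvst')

`re.fullmatch` requires the pattern to consume the entire string.
Here there's no way to consume every character, so the call returns None.

None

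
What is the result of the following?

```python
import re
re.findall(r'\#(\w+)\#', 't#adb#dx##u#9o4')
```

['adb', 'u']

Walking the string: at [1:6] match '#adb#', group 1 = 'adb'; at [9:12] match '#u#', group 1 = 'u'.
One capturing group, so `findall` returns just the captured substring from each match — 2 in all.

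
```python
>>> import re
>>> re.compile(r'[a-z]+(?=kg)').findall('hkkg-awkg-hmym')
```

['hk', 'aw']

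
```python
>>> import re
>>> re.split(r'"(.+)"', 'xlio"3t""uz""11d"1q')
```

['xlio', '3t""uz""11d', '1q']

Matches to split on: at [4:17] → '"3t""uz""11d"'.
`re.split` interleaves the captured-group text with the surrounding fragments.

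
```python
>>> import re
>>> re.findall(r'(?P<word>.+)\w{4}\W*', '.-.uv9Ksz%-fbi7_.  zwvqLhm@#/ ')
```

['.-.uv9Ksz%-fbi7_.  zwv']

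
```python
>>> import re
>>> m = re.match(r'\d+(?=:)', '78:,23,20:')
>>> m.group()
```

'78'

`match` is anchored at position 0; if the pattern doesn't fit there, it returns None.
The match spans [0:2] → '78'.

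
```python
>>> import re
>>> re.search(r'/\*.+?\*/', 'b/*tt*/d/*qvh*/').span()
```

(1, 7)

The match spans [1:7] → '/*tt*/'.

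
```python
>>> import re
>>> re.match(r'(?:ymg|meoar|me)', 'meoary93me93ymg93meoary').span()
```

(0, 5)

`match` is anchored at position 0; if the pattern doesn't fit there, it returns None.
The match spans [0:5] → 'meoar'.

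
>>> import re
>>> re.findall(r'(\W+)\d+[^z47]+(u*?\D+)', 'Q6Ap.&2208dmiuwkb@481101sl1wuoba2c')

[('.&', '@')]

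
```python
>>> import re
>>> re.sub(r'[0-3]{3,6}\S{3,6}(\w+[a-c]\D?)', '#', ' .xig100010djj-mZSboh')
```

' .xig#h'

Pattern: 3 to 6 of a character in [0-3], then 3 to 6 of a non-whitespace character; then one or more of a word character, then a character in [a-c], then optionally a non-digit (captured).
Each match is replaced by '#'.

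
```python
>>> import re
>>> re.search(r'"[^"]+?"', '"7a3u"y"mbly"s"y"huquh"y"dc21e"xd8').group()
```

The match spans [0:6] → '"7a3u"'.

'"7a3u"'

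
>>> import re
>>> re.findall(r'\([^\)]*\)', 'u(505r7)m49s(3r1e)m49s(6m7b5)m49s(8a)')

['(505r7)', '(3r1e)', '(6m7b5)', '(8a)']

Walking the string: at [1:8] → '(505r7)'; at [12:18] → '(3r1e)'; at [22:29] → '(6m7b5)'; at [33:37] → '(8a)'.
Since nothing is captured, `findall` lists the 4 matched substrings directly.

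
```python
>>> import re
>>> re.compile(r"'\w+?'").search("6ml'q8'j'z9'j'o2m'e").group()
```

"'q8'"

`re.search` scans for the first position where the pattern succeeds.
The match spans [3:7] → "'q8'".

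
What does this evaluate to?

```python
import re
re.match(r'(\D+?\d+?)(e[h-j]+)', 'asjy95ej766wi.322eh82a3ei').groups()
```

('asjy95', 'ej')

The pattern matches one or more of a non-digit (lazy), then one or more of a digit (lazy) (captured); then a literal 'e', then one or more of a character in [h-j] (captured).
With `match`, the pattern is implicitly anchored at the beginning.
The match spans [0:8] → 'asjy95ej'.
Captured: group 1 = 'asjy95', group 2 = 'ej'.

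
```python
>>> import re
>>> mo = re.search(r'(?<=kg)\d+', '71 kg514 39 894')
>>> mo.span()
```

(5, 8)

The `(?=…)`/`(?<=…)` assertion just peeks at neighbouring text; it doesn't advance the match position.
Unlike `match`, `search` isn't anchored — it looks for the pattern anywhere in the string.
The match spans [5:8] → '514'.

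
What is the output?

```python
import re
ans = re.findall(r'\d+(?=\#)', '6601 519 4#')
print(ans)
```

['4']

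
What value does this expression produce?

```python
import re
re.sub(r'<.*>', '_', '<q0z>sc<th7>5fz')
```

'_5fz'

Matches: at [0:12] → '<q0z>sc<th7>'.
Every occurrence is swapped for '_'.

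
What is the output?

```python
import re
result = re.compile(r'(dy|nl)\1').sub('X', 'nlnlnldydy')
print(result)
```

XnlX

After group 1 captures some text, `\1` only succeeds where that same text appears again.
Each match is replaced by 'X'.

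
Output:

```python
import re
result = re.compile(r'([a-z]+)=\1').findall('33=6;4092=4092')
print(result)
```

With a single group, `findall` returns only what that group captured — 0 items.
Nothing in the string satisfies the pattern, so the list is empty.

[]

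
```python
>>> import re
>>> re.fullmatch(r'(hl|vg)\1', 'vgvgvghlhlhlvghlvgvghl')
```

`\1` is not a pattern — it's the concrete string captured by group 1, re-applied verbatim.
`re.fullmatch` requires the pattern to consume the entire string.
Here the string isn't matched end-to-end, so the call returns None.

None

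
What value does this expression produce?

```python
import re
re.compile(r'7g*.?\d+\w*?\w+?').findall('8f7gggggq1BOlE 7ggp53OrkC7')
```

['7gggggq1B', '7ggp53O']

This matches the literal '7', then zero or more of a literal 'g', then optionally any character; then one or more of a digit, then zero or more of a word character (lazy); then one or more of a word character (lazy).
The `?` after the quantifier makes it lazy — it takes as little as possible before letting the rest of the pattern try.
Walking the string: at [2:11] → '7gggggq1B'; at [15:22] → '7ggp53O'.
With no groups in the pattern, `findall` gives back each whole match — 2 here.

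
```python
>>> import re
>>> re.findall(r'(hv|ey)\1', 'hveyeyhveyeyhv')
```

['ey', 'ey']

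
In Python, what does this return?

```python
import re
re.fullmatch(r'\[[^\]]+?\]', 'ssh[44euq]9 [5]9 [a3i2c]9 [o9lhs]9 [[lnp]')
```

None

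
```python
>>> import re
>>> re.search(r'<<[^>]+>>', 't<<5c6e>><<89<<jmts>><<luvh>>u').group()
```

The match spans [1:9] → '<<5c6e>>'.

'<<5c6e>>'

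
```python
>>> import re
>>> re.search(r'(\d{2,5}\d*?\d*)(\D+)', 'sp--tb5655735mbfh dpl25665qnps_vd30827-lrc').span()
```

(6, 21)

The pattern matches 2 to 5 of a digit, then zero or more of a digit (lazy), then zero or more of a digit (captured); then one or more of a non-digit (captured).
`re.search` tries every starting position until one works.
The match spans [6:21] → '5655735mbfh dpl'.
Captured: group 1 = '5655735', group 2 = 'mbfh dpl'.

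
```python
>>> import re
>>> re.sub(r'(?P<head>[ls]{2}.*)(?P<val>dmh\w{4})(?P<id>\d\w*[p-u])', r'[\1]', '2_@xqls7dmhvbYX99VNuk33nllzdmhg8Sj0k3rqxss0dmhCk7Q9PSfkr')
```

Pattern: exactly 2 of one of [ls], then zero or more of any character (captured as 'head'); then the literal 'dmh', then exactly 4 of a word character (captured as 'val'); then a digit, then zero or more of a word character, then a character in [p-u] (captured as 'id').
Matches: at [5:56] → 'ls7dmhvbYX99VNuk33nllzdmhg8Sj0k3rqxss0dmhCk7Q9PSfkr'.
`\1` in the replacement pulls in group 1's text for each match.

'2_@xq[ls7dmhvbYX99VNuk33nllzdmhg8Sj0k3rqxss0]'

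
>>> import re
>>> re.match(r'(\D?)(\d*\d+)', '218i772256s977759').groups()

Pattern: optionally a non-digit (captured); then zero or more of a digit, then one or more of a digit (captured).
`re.match` won't scan ahead — the pattern has to work from the very first character.
The match spans [0:3] → '218'.
Captured: group 1 = '', group 2 = '218'.

('', '218')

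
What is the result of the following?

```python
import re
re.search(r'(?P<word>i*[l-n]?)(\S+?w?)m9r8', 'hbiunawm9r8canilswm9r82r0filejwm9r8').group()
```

The `?` after the quantifier makes it lazy — it takes as little as possible before letting the rest of the pattern try.
The match spans [0:11] → 'hbiunawm9r8'.

'hbiunawm9r8'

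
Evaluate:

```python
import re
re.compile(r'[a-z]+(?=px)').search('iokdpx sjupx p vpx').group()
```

'iokd'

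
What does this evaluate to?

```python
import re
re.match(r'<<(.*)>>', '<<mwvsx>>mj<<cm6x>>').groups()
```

('mwvsx>>mj<<cm6x',)

With `match`, the pattern is implicitly anchored at the beginning.
The match spans [0:19] → '<<mwvsx>>mj<<cm6x>>'.
Captured: group 1 = 'mwvsx>>mj<<cm6x'.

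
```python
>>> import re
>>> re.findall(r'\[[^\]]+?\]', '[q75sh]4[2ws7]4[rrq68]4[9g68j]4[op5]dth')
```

['[q75sh]', '[2ws7]', '[rrq68]', '[9g68j]', '[op5]']

Scanning left to right: at [0:7] → '[q75sh]'; at [8:14] → '[2ws7]'; at [15:22] → '[rrq68]'; at [23:30] → '[9g68j]'; at [31:36] → '[op5]'.
With no groups in the pattern, `findall` gives back each whole match — 5 here.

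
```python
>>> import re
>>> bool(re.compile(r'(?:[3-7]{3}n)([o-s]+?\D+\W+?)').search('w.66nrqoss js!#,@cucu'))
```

Here nothing in the string fits, so the call returns None, and `bool(None)` is False.

False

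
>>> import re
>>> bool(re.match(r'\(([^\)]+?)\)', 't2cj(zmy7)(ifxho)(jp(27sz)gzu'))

False

`match` is anchored at position 0; if the pattern doesn't fit there, it returns None.
Here position 0 doesn't satisfy it, so the call returns None, and `bool(None)` is False.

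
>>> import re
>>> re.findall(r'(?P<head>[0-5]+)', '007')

['00']

Pattern: one or more of a character in [0-5] (captured as 'head').
Walking the string: at [0:2] match '00', group 1 = '00'.
One capturing group, so `findall` returns just the captured substring from the one match — 1 in all.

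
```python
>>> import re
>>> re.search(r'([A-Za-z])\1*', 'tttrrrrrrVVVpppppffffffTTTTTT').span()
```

A backreference is literal: `\1` must see the identical characters the first group matched.
`search` walks the string left to right and returns the first match it finds.
The match spans [0:3] → 'ttt'.
Captured: group 1 = 't'.

(0, 3)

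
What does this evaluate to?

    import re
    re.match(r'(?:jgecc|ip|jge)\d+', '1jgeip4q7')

With `match`, the pattern is implicitly anchored at the beginning.
Here position 0 doesn't satisfy it, so the call returns None.

None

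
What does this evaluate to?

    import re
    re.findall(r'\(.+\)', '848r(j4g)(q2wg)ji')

['(j4g)(q2wg)']

`findall` yields the raw match text (1 of them) because the pattern has no groups.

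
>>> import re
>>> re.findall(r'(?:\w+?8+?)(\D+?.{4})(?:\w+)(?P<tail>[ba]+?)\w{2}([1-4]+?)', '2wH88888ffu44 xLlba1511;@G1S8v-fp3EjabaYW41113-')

[('ffu44 ', 'a', '1'), ('v-fp3', 'a', '4')]

This matches one or more of a word character (lazy), then one or more of the literal '8' (lazy) (non-capturing group); then one or more of a non-digit (lazy), then exactly 4 of any character (captured); then one or more of a word character (non-capturing group); then one or more of one of [ba] (lazy) (captured as 'tail'); then exactly 2 of a word character; then one or more of a character in [1-4] (lazy) (captured).
A `+?`/`*?`/`{m,n}?` starts at its minimum and grows only as far as needed for what follows to match.
Matches: at [0:22] match '2wH88888ffu44 xLlba151', groups = ('ffu44 ', 'a', '1'); at [25:42] match 'G1S8v-fp3EjabaYW4', groups = ('v-fp3', 'a', '4').
3 groups means each result is a tuple of 3 captured strings — 2 here.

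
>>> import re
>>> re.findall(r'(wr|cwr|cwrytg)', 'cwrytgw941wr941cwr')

Alternation tries branches left to right and keeps the first one that lets the overall match succeed at that position.
Walking the string: at [0:3] match 'cwr', group 1 = 'cwr'; at [10:12] match 'wr', group 1 = 'wr'; at [15:18] match 'cwr', group 1 = 'cwr'.
One capturing group, so `findall` returns just the captured substring from each match — 3 in all.

['cwr', 'wr', 'cwr']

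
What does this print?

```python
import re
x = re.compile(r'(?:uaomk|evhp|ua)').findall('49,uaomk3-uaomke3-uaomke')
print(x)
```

['uaomk', 'uaomk', 'uaomk']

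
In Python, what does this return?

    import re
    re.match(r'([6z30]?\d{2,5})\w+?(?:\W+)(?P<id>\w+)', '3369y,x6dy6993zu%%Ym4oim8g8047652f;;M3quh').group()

'3369y,x6dy6993zu'

Pattern: optionally one of [6z30], then 2 to 5 of a digit (captured); then one or more of a word character (lazy); then one or more of a non-word character (non-capturing group); then one or more of a word character (captured as 'id').
`match` is anchored at position 0; if the pattern doesn't fit there, it returns None.
The match spans [0:16] → '3369y,x6dy6993zu'.
Captured: group 1 = '3369', group 2 = 'x6dy6993zu'.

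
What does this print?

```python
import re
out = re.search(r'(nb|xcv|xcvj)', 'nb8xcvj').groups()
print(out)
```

('nb',)

`re.search` tries every starting position until one works.
The match spans [0:2] → 'nb'.
Captured: group 1 = 'nb'.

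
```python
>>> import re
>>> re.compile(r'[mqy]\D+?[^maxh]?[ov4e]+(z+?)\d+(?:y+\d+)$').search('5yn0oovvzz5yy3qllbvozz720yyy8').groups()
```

('zz',)

The match spans [14:29] → 'qllbvozz720yyy8'.
Captured: group 1 = 'zz'.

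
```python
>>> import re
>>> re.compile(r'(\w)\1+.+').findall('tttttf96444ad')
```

['t']

The backreference `\1` re-matches whatever the first group consumed, character for character.
Walking the string: at [0:13] match 'tttttf96444ad', group 1 = 't'.
With a single group, `findall` returns only what that group captured — 1 item.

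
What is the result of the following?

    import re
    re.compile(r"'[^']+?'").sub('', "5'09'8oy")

Matches: at [1:5] → "'09'".
`sub` substitutes '' at each match site.

'58oy'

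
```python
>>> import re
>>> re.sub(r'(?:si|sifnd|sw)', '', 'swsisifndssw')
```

The regex engine tests alternatives in the order written; an earlier branch that matches wins even if a later one would match more.
Matches: at [0:2] → 'sw'; at [2:4] → 'si'; at [4:6] → 'si'; at [10:12] → 'sw'.
Every occurrence is swapped for ''.

'fnds'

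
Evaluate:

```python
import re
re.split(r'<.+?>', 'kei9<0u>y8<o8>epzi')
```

Matches to split on: at [4:8] → '<0u>'; at [10:14] → '<o8>'.
Splitting on the pattern gives 3 pieces.

['kei9', 'y8', 'epzi']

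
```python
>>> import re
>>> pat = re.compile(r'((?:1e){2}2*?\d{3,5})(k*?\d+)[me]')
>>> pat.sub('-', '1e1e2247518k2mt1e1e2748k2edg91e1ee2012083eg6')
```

'-t-dg91e1ee2012083eg6'

Pattern: the literal '1e' repeated 2 times, then zero or more of a literal '2' (lazy), then 3 to 5 of a digit (captured); then zero or more of a literal 'k' (lazy), then one or more of a digit (captured); then one of [me].
Matches: at [0:14] → '1e1e2247518k2m'; at [15:26] → '1e1e2748k2e'.
Each match is replaced by '-'.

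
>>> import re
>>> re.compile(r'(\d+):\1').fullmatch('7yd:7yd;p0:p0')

For `fullmatch`, every character of the input must be accounted for by the pattern.
Here the string isn't matched end-to-end, so the call returns None.

None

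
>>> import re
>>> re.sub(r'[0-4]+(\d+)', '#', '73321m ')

Every occurrence is swapped for '#'.

'7#m '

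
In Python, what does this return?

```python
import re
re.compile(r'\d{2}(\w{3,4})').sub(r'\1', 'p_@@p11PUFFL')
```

'p_@@pPUFFL'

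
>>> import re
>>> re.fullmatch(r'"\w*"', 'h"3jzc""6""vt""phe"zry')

For `fullmatch`, every character of the input must be accounted for by the pattern.
Here the pattern can't cover the whole string, so the call returns None.

None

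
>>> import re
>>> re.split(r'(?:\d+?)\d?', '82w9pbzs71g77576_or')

This matches one or more of a digit (lazy) (non-capturing group); then optionally a digit.
With the lazy modifier that quantifier settles for the fewest repetitions that let the rest of the pattern succeed (the atoms after it are unaffected and can still be greedy).
Matches to split on: at [0:2] → '82'; at [3:4] → '9'; at [8:10] → '71'; at [11:13] → '77'; at [13:15] → '57'; ….
Each match becomes a cut point; 7 segments remain.

['', 'w', 'pbzs', 'g', '', '', '_or']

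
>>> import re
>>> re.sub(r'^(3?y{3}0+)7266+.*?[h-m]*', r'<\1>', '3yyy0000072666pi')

Pattern: anchored at the start of the string; then optionally the literal '3', then exactly 3 of the literal 'y', then one or more of a literal '0' (captured); then the literal '726', then one or more of a literal '6', then zero or more of any character (lazy); then zero or more of a character in [h-m].
Lazy quantifiers expand one character at a time until the remainder of the pattern can match.
Matches: at [0:14] → '3yyy0000072666'.
`\1` in the replacement pulls in group 1's text for each match.

'<3yyy00000>pi'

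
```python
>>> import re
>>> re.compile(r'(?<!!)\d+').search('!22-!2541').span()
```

(2, 3)

`(?!…)`/`(?<!…)` only lets a position through if the neighbouring text does NOT match; no characters are consumed.
`re.search` scans for the first position where the pattern succeeds.
The match spans [2:3] → '2'.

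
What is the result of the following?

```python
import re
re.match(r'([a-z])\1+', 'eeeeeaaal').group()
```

'eeeee'

After group 1 captures some text, `\1` only succeeds where that same text appears again.
`re.match` won't scan ahead — the pattern has to work from the very first character.
The match spans [0:5] → 'eeeee'.
Captured: group 1 = 'e'.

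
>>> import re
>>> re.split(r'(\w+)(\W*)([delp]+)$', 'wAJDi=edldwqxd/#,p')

['wAJDi=', 'edldwqxd', '/#,', 'p', '']

Pattern: one or more of a word character (captured); then zero or more of a non-word character (captured); then one or more of one of [delp] (captured); then anchored at the end.
Matches to split on: at [6:18] → 'edldwqxd/#,p'.
`re.split` interleaves the captured-group text with the surrounding fragments.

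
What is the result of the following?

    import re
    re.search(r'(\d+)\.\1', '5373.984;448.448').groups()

The match spans [9:16] → '448.448'.
Captured: group 1 = '448'.

('448',)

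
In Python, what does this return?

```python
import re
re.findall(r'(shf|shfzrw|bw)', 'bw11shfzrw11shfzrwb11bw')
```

Branches in `(...|...)` are attempted left-to-right; the first branch that allows the whole pattern to succeed is taken.
One capturing group, so `findall` returns just the captured substring from each match — 4 in all.

['bw', 'shf', 'shf', 'bw']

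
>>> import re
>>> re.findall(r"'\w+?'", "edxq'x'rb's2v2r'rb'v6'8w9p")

["'x'", "'s2v2r'", "'v6'"]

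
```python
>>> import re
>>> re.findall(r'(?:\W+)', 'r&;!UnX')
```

['&;!']

This matches one or more of a non-word character (non-capturing group).
Walking the string: at [1:4] → '&;!'.
No capturing groups, so `findall` returns the 1 full match string.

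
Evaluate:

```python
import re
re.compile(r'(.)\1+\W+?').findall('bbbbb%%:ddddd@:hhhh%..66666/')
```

['b', 'd', 'h', '6']

`\1` is not a pattern — it's the concrete string captured by group 1, re-applied verbatim.
Walking the string: at [0:6] match 'bbbbb%', group 1 = 'b'; at [8:14] match 'ddddd@', group 1 = 'd'; at [15:20] match 'hhhh%', group 1 = 'h'; at [22:28] match '66666/', group 1 = '6'.
One capturing group, so `findall` returns just the captured substring from each match — 4 in all.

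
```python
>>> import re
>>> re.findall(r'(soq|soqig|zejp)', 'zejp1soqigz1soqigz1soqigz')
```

Branches in `(...|...)` are attempted left-to-right; the first branch that allows the whole pattern to succeed is taken.
`findall` collects group 1 from each match (4 total).

['zejp', 'soq', 'soq', 'soq']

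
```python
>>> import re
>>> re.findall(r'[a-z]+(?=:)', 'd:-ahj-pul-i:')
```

Lookahead/lookbehind check context without consuming it, so the matched span excludes the asserted characters.
Matches: at [0:1] → 'd'; at [11:12] → 'i'.
`findall` yields the raw match text (2 of them) because the pattern has no groups.

['d', 'i']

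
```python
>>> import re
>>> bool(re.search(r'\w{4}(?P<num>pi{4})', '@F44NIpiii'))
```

Pattern: exactly 4 of a word character; then a literal 'p', then exactly 4 of the literal 'i' (captured as 'num').
Here no position works, so the call returns None, and `bool(None)` is False.

False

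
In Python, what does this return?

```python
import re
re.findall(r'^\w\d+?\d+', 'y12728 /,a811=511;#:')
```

The pattern matches anchored at the start of the string; then a word character; then one or more of a digit (lazy); then one or more of a digit.
Since nothing is captured, `findall` lists the 1 matched substring directly.

['y12728']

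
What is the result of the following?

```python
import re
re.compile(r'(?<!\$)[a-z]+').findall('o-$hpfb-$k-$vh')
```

Because the assertion is negative and zero-width, positions next to the forbidden text are skipped.
No capturing groups, so `findall` returns the 3 full match strings.

['o', 'pfb', 'h']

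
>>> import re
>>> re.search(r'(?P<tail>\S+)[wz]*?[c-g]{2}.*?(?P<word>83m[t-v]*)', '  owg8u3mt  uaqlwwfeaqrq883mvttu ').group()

'uaqlwwfeaqrq883mvttu'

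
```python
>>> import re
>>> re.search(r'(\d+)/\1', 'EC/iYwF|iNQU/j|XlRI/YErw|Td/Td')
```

`\1` has to match the exact text group 1 already captured.
`re.search` scans for the first position where the pattern succeeds.
Here no position works, so the call returns None.

None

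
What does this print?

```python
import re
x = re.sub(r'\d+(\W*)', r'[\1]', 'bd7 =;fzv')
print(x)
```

Pattern: one or more of a digit; then zero or more of a non-word character (captured).
Matches: at [2:6] → '7 =;'.
The replacement refers to a captured group, so each match is rewritten using its own captured text.

bd[ =;]fzv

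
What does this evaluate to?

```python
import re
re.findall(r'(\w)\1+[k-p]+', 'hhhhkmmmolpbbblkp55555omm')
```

After group 1 captures some text, `\1` only succeeds where that same text appears again.
Walking the string: at [0:11] match 'hhhhkmmmolp', group 1 = 'h'; at [11:17] match 'bbblkp', group 1 = 'b'; at [17:25] match '55555omm', group 1 = '5'.
Because there's exactly one group, `findall` drops the full match and keeps group 1 from each hit.

['h', 'b', '5']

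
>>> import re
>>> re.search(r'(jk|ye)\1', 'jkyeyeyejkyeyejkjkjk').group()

'yeye'

`\1` is not a pattern — it's the concrete string captured by group 1, re-applied verbatim.
`re.search` scans for the first position where the pattern succeeds.
The match spans [2:6] → 'yeye'.
Captured: group 1 = 'ye'.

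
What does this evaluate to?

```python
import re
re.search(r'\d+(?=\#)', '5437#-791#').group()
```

Because the assertion is zero-width, the text it checks is not consumed and won't appear in the result.
The match spans [0:4] → '5437'.

'5437'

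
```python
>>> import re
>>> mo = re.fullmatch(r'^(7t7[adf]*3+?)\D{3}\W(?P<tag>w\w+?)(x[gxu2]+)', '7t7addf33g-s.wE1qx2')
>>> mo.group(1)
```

'7t7addf33'

The match spans [0:19] → '7t7addf33g-s.wE1qx2'.
Captured: group 1 = '7t7addf33', group 2 = 'wE1q', group 3 = 'x2'.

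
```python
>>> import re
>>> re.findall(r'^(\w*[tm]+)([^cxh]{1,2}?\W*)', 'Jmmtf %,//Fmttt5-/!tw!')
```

This matches anchored at the start of the string; then zero or more of a word character, then one or more of one of [tm] (captured); then 1 to 2 of any character except [cxh] (lazy), then zero or more of a non-word character (captured).
Matches: at [0:10] match 'Jmmtf %,//', groups = ('Jmmt', 'f %,//').
`findall` packs the 2 group values into a tuple for every match.

[('Jmmt', 'f %,//')]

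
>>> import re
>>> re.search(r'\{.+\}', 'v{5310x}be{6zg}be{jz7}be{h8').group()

`search` walks the string left to right and returns the first match it finds.
The match spans [1:22] → '{5310x}be{6zg}be{jz7}'.

'{5310x}be{6zg}be{jz7}'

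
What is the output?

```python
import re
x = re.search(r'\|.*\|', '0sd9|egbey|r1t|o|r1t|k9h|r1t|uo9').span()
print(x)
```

(4, 29)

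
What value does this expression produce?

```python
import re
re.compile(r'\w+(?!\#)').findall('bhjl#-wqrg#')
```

Because the assertion is negative and zero-width, positions next to the forbidden text are skipped.
Scanning left to right: at [0:3] → 'bhj'; at [6:9] → 'wqr'.
No capturing groups, so `findall` returns the 2 full match strings.

['bhj', 'wqr']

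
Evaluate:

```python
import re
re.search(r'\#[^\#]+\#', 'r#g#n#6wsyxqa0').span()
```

`re.search` scans for the first position where the pattern succeeds.
The match spans [1:4] → '#g#'.

(1, 4)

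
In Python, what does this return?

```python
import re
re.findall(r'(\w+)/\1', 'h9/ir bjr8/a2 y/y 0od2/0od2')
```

`\1` is not a pattern — it's the concrete string captured by group 1, re-applied verbatim.
With a single group, `findall` returns only what that group captured — 2 items.

['y', '0od2']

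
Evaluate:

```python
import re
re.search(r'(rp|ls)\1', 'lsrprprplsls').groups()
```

After group 1 captures some text, `\1` only succeeds where that same text appears again.
Unlike `match`, `search` isn't anchored — it looks for the pattern anywhere in the string.
The match spans [2:6] → 'rprp'.
Captured: group 1 = 'rp'.

('rp',)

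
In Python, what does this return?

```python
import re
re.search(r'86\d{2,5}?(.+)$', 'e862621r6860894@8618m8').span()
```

The match spans [1:22] → '862621r6860894@8618m8'.

(1, 22)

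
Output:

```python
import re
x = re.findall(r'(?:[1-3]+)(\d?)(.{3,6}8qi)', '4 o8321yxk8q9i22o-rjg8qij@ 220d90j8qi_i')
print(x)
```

[('', 'o-rjg8qi'), ('0', 'd90j8qi')]

Pattern: one or more of a character in [1-3] (non-capturing group); then optionally a digit (captured); then 3 to 6 of any character, then the literal '8qi' (captured).
Matches: at [14:24] match '22o-rjg8qi', groups = ('', 'o-rjg8qi'); at [27:37] match '220d90j8qi', groups = ('0', 'd90j8qi').
`findall` packs the 2 group values into a tuple for every match.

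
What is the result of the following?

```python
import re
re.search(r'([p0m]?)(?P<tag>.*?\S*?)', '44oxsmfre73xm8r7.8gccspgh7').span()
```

(0, 0)

Pattern: optionally one of [p0m] (captured); then zero or more of any character (lazy), then zero or more of a non-whitespace character (lazy) (captured as 'tag').
`search` walks the string left to right and returns the first match it finds.
The match spans [0:0] → ''.
Captured: group 1 = '', group 2 = ''.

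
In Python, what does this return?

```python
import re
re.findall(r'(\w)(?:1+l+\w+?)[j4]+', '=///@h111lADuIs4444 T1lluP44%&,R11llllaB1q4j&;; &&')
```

['h', 'T', 'R']

Pattern: a word character (captured); then one or more of a literal '1', then one or more of the literal 'l', then one or more of a word character (lazy) (non-capturing group); then one or more of one of [j4].
Scanning left to right: at [5:19] match 'h111lADuIs4444', group 1 = 'h'; at [20:28] match 'T1lluP44', group 1 = 'T'; at [31:44] match 'R11llllaB1q4j', group 1 = 'R'.
`findall` collects group 1 from each match (3 total).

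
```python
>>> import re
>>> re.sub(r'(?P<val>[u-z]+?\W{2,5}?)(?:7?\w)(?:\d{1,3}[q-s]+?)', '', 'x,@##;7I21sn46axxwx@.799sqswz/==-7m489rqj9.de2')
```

'n46aqsqj9.de2'

The pattern matches one or more of a character in [u-z] (lazy), then 2 to 5 of a non-word character (lazy) (captured as 'val'); then optionally a literal '7', then a word character (non-capturing group); then 1 to 3 of a digit, then one or more of a character in [q-s] (lazy) (non-capturing group).
Matches: at [0:11] → 'x,@##;7I21s'; at [15:25] → 'xxwx@.799s'; at [27:39] → 'wz/==-7m489r'.
Every occurrence is swapped for ''.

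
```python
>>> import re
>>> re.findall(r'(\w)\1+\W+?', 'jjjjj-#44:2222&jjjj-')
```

['j', '4', '2', 'j']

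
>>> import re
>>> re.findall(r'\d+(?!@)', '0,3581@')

`(?!…)`/`(?<!…)` only lets a position through if the neighbouring text does NOT match; no characters are consumed.
Matches: at [0:1] → '0'; at [2:5] → '358'.
Since nothing is captured, `findall` lists the 2 matched substrings directly.

['0', '358']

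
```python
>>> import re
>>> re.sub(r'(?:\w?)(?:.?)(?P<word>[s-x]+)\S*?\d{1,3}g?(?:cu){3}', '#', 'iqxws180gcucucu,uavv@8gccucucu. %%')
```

'#,uavv@8gccucucu. %%'

The pattern matches optionally a word character (non-capturing group); then optionally any character (non-capturing group); then one or more of a character in [s-x] (captured as 'word'); then zero or more of a non-whitespace character (lazy), then 1 to 3 of a digit; then optionally the literal 'g', then the literal 'cu' repeated 3 times.
`sub` substitutes '#' at each match site.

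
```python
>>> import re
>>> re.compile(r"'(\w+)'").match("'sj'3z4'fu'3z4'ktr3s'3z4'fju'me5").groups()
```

('sj',)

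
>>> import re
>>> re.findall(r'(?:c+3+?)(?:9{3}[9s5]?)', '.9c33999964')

['c339999']

This matches one or more of a literal 'c', then one or more of a literal '3' (lazy) (non-capturing group); then exactly 3 of the literal '9', then optionally one of [9s5] (non-capturing group).
Scanning left to right: at [2:9] → 'c339999'.
No capturing groups, so `findall` returns the 1 full match string.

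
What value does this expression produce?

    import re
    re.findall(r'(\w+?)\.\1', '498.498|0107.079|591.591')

['498', '07', '591']

`\1` is not a pattern — it's the concrete string captured by group 1, re-applied verbatim.
`findall` collects group 1 from each match (3 total).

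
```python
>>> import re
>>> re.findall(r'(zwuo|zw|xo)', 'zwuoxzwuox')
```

Branches in `(...|...)` are attempted left-to-right; the first branch that allows the whole pattern to succeed is taken.
`findall` collects group 1 from each match (2 total).

['zwuo', 'zwuo']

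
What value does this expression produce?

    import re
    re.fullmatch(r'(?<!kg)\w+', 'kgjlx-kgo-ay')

None

`fullmatch` succeeds only if the pattern covers the string from start to end.
Here there's no way to consume every character, so the call returns None.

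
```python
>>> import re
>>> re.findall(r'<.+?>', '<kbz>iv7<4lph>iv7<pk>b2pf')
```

['<kbz>', '<4lph>', '<pk>']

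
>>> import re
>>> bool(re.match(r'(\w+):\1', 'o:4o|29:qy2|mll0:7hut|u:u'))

False

`\1` is not a pattern — it's the concrete string captured by group 1, re-applied verbatim.
`match` is anchored at position 0; if the pattern doesn't fit there, it returns None.
Here the string doesn't start with a match, so the call returns None, and `bool(None)` is False.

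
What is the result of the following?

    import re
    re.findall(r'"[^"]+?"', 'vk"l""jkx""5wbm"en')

['"l"', '"jkx"', '"5wbm"']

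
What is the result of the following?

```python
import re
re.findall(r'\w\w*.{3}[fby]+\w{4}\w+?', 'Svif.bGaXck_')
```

['Svif.bGaXck']

No capturing groups, so `findall` returns the 1 full match string.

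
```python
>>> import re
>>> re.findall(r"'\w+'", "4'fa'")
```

Scanning left to right: at [1:5] → "'fa'".
With no groups in the pattern, `findall` gives back each whole match — 1 here.

["'fa'"]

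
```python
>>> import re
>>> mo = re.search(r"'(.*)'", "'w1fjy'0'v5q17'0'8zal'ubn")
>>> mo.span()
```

The match spans [0:22] → "'w1fjy'0'v5q17'0'8zal'".

(0, 22)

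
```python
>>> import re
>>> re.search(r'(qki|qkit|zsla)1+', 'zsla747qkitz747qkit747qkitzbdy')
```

None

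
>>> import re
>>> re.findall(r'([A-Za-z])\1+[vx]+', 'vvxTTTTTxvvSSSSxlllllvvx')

A backreference is literal: `\1` must see the identical characters the first group matched.
Matches: at [0:3] match 'vvx', group 1 = 'v'; at [3:11] match 'TTTTTxvv', group 1 = 'T'; at [11:16] match 'SSSSx', group 1 = 'S'; at [16:24] match 'lllllvvx', group 1 = 'l'.
One capturing group, so `findall` returns just the captured substring from each match — 4 in all.

['v', 'T', 'S', 'l']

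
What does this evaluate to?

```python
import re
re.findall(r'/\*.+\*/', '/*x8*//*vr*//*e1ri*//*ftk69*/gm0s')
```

Walking the string: at [0:29] → '/*x8*//*vr*//*e1ri*//*ftk69*/'.
Since nothing is captured, `findall` lists the 1 matched substring directly.

['/*x8*//*vr*//*e1ri*//*ftk69*/']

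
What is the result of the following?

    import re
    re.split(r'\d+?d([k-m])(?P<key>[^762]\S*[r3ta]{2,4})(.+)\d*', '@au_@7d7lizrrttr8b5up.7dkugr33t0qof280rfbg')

['@au_@7d7lizrrttr8b5up.', 'k', 'ugr33t', '0qof280rfbg', '']

Pattern: one or more of a digit (lazy), then a literal 'd'; then a character in [k-m] (captured); then any character except [762], then zero or more of a non-whitespace character, then 2 to 4 of one of [r3ta] (captured as 'key'); then one or more of any character (captured); then zero or more of a digit.
Matches to split on: at [22:42] → '7dkugr33t0qof280rfbg'.
The group in the pattern means `split` returns the separators' captures alongside the pieces.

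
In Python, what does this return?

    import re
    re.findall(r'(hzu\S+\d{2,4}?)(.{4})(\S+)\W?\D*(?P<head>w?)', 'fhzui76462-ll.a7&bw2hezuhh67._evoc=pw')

4 groups means the one result is a tuple of 4 captured strings — 1 here.

[('hzui76462-ll.a7&bw2hezuhh67', '._ev', 'oc=pw', '')]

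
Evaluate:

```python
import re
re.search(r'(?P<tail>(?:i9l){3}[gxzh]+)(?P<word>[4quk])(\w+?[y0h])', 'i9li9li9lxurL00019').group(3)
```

'rL0'

The match spans [0:14] → 'i9li9li9lxurL0'.
Captured: group 1 = 'i9li9li9lx', group 2 = 'u', group 3 = 'rL0'.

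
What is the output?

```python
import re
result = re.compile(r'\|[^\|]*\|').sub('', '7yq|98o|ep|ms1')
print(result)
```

Matches: at [3:8] → '|98o|'.
Every occurrence is swapped for ''.

7yqep|ms1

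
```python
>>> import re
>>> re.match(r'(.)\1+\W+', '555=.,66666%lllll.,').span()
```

(0, 6)

`\1` has to match the exact text group 1 already captured.
`match` is anchored at position 0; if the pattern doesn't fit there, it returns None.
The match spans [0:6] → '555=.,'.
Captured: group 1 = '5'.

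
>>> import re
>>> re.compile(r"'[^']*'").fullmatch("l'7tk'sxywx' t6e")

None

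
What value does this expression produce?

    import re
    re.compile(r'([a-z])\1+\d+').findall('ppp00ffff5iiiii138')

['p', 'f', 'i']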